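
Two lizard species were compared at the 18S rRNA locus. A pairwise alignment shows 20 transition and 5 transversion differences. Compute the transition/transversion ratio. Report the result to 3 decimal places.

R = 20/5 = 4.000.

4.000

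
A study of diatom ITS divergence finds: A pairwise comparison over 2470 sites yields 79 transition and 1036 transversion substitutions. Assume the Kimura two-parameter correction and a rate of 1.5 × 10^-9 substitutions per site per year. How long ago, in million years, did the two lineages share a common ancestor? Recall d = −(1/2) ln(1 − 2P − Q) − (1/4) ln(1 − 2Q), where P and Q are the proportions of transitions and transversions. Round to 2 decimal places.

262.21

P = 79/2470 ≈ 0.031984 and Q = 1036/2470 ≈ 0.419433.
Under the Kimura two-parameter model, d = −½ ln(1 − 2P − Q) − ¼ ln(1 − 2Q).
1 − 2P − Q = 0.516599, giving −½ ln(0.516599) = 0.330244.
1 − 2Q = 0.161134, giving −¼ ln(0.161134) = 0.456380.
d = 0.330244 + 0.456380 = 0.786624.
Under a molecular clock d = 2μt, so t = d/(2μ) = 0.786624 / (2 × 1.5 × 10^-9) = 262.21 million years.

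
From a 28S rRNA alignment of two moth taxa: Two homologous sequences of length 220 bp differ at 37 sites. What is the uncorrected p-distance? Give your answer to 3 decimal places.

0.168

p = 37/220 = 0.168181… ≈ 0.168 (to 3 d.p.).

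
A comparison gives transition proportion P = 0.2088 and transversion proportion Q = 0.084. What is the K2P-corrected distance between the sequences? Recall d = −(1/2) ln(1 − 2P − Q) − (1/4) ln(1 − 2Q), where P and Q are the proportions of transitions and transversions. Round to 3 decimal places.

0.394

Under the Kimura two-parameter model, d = −½ ln(1 − 2P − Q) − ¼ ln(1 − 2Q).
1 − 2P − Q = 0.4984, giving −½ ln(0.4984) = 0.348176.
1 − 2Q = 0.832, giving −¼ ln(0.832) = 0.045981.
d = 0.348176 + 0.045981 = 0.394157.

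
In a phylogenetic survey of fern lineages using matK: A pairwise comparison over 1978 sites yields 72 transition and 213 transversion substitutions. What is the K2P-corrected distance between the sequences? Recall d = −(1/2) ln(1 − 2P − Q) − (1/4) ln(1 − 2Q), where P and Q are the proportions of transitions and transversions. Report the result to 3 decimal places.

P = 72/1978 ≈ 0.0364 and Q = 213/1978 ≈ 0.107685.
Under the Kimura two-parameter model, d = −½ ln(1 − 2P − Q) − ¼ ln(1 − 2Q).
1 − 2P − Q = 0.819515, giving −½ ln(0.819515) = 0.099521.
1 − 2Q = 0.78463, giving −¼ ln(0.78463) = 0.060636.
d = 0.099521 + 0.060636 = 0.160157.

0.160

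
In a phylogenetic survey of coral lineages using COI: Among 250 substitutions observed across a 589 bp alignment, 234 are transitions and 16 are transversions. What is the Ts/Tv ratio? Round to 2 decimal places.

R = 234/16 = 14.625 ≈ 14.63 (to 2 d.p.).

14.63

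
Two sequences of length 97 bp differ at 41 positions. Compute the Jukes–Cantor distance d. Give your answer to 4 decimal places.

0.6219

p = 41/97 ≈ 0.42268.
d = −(3/4) ln(1 − 4p/3) = −0.75 ln(1 − 0.563573) = −0.75 ln(0.436427)
  = −0.75 × (-0.829134) = 0.621851 substitutions/site.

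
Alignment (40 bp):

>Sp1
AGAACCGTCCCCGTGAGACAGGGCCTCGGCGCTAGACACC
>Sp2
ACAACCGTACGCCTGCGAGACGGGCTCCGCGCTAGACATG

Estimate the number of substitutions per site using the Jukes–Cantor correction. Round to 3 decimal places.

0.343

The sequences differ at 11 of 40 sites, so p = 11/40 = 0.275.
d = −(3/4) ln(1 − 4p/3) = −0.75 ln(1 − 0.366667) = −0.75 ln(0.633333)
  = −0.75 × (-0.456759) = 0.342569 substitutions/site.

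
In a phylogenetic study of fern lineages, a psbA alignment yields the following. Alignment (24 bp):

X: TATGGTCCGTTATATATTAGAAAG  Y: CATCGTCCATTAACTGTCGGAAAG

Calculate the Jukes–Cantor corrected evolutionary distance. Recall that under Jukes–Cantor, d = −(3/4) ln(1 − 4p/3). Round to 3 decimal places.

The sequences differ at 8 of 24 sites (1, 4, 9, 13, 14, 16, 18, 19), so p = 8/24 ≈ 0.333333.
d = −(3/4) ln(1 − 4p/3) = −0.75 ln(1 − 0.444444) = −0.75 ln(0.555556)
  = −0.75 × (-0.587786) = 0.440840 substitutions/site.

0.441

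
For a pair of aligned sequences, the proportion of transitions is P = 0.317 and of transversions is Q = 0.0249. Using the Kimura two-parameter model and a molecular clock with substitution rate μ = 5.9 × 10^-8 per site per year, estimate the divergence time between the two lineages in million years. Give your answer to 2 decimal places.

Under the Kimura two-parameter model, d = −½ ln(1 − 2P − Q) − ¼ ln(1 − 2Q).
1 − 2P − Q = 0.3411, giving −½ ln(0.3411) = 0.537790.
1 − 2Q = 0.9502, giving −¼ ln(0.9502) = 0.012771.
d = 0.537790 + 0.012771 = 0.550561.
Under a molecular clock d = 2μt, so t = d/(2μ) = 0.550561 / (2 × 5.9 × 10^-8) = 4.67 million years.

4.67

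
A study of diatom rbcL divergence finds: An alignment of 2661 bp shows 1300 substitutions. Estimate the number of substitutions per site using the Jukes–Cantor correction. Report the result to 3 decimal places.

p = 1300/2661 ≈ 0.488538.
d = −(3/4) ln(1 − 4p/3) = −0.75 ln(1 − 0.651384) = −0.75 ln(0.348616)
  = −0.75 × (-1.053784) = 0.790338 substitutions/site.

0.790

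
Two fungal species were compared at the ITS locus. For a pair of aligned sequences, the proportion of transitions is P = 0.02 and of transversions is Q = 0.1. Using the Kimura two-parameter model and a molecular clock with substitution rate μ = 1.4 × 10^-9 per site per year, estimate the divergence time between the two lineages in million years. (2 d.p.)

46.86

Under the Kimura two-parameter model, d = −½ ln(1 − 2P − Q) − ¼ ln(1 − 2Q).
1 − 2P − Q = 0.86, giving −½ ln(0.86) = 0.075411.
1 − 2Q = 0.8, giving −¼ ln(0.8) = 0.055786.
d = 0.075411 + 0.055786 = 0.131197.
Under a molecular clock d = 2μt, so t = d/(2μ) = 0.131197 / (2 × 1.4 × 10^-9) = 46.86 million years.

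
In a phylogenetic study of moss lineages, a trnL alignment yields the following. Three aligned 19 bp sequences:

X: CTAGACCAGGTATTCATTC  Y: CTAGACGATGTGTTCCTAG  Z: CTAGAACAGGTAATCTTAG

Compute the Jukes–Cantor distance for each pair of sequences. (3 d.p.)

X–Y: 6/19 sites differ → p ≈ 0.315789, d = −0.75 ln(1 − 0.421052) = 0.409907 ≈ 0.410.
X–Z: 5/19 sites differ → p ≈ 0.263158, d = −0.75 ln(1 − 0.350877) = 0.324100 ≈ 0.324.
Y–Z: 6/19 sites differ → p ≈ 0.315789, d = −0.75 ln(1 − 0.421052) = 0.409907 ≈ 0.410.

d(X,Y) = 0.410, d(X,Z) = 0.324, d(Y,Z) = 0.410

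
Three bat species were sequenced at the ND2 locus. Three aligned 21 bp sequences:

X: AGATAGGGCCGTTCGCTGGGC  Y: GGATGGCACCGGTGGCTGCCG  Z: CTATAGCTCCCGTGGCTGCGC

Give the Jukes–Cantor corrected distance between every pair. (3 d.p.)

d(X,Y) = 0.635, d(X,Z) = 0.532, d(Y,Z) = 0.441

X–Y: 9/21 sites differ → p ≈ 0.428571, d = −0.75 ln(1 − 0.571428) = 0.635472 ≈ 0.635.
X–Z: 8/21 sites differ → p ≈ 0.380952, d = −0.75 ln(1 − 0.507936) = 0.531860 ≈ 0.532.
Y–Z: 7/21 sites differ → p ≈ 0.333333, d = −0.75 ln(1 − 0.444444) = 0.440839 ≈ 0.441.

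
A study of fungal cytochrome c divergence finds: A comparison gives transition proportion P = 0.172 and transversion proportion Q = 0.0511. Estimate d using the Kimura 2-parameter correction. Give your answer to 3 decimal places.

Under the Kimura two-parameter model, d = −½ ln(1 − 2P − Q) − ¼ ln(1 − 2Q).
1 − 2P − Q = 0.6049, giving −½ ln(0.6049) = 0.251346.
1 − 2Q = 0.8978, giving −¼ ln(0.8978) = 0.026952.
d = 0.251346 + 0.026952 = 0.278298.

0.278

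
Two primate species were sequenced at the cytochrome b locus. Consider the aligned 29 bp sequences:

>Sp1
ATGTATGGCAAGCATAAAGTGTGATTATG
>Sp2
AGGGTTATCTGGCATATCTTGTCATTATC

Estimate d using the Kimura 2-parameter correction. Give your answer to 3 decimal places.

Of 29 sites, 2 differences are transitions and 10 are transversions, so P = 2/29 ≈ 0.068966 and Q = 10/29 ≈ 0.344828.
Under the Kimura two-parameter model, d = −½ ln(1 − 2P − Q) − ¼ ln(1 − 2Q).
1 − 2P − Q = 0.51724, giving −½ ln(0.51724) = 0.329624.
1 − 2Q = 0.310344, giving −¼ ln(0.310344) = 0.292518.
d = 0.329624 + 0.292518 = 0.622142.

0.622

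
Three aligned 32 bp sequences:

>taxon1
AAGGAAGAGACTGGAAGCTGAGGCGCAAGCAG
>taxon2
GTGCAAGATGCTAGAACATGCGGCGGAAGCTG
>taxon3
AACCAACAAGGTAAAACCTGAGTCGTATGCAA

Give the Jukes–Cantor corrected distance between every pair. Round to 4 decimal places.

d(taxon1,taxon2) = 0.4598, d(taxon1,taxon3) = 0.5851, d(taxon2,taxon3) = 0.6566

taxon1–taxon2: 11/32 sites differ → p = 0.34375, d = −0.75 ln(1 − 0.458333) = 0.459828 ≈ 0.4598.
taxon1–taxon3: 13/32 sites differ → p = 0.40625, d = −0.75 ln(1 − 0.541667) = 0.585119 ≈ 0.5851.
taxon2–taxon3: 14/32 sites differ → p = 0.4375, d = −0.75 ln(1 − 0.583333) = 0.656601 ≈ 0.6566.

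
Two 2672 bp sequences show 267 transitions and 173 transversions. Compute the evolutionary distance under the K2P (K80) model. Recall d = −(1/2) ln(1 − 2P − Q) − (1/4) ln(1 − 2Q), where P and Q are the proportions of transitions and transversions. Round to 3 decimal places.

P = 267/2672 ≈ 0.099925 and Q = 173/2672 ≈ 0.064746.
Under the Kimura two-parameter model, d = −½ ln(1 − 2P − Q) − ¼ ln(1 − 2Q).
1 − 2P − Q = 0.735404, giving −½ ln(0.735404) = 0.153668.
1 − 2Q = 0.870508, giving −¼ ln(0.870508) = 0.034670.
d = 0.153668 + 0.034670 = 0.188338.

0.188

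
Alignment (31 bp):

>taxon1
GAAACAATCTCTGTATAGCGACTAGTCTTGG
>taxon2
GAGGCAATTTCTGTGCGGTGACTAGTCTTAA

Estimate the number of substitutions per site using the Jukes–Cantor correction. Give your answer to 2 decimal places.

0.37

The sequences differ at 9 of 31 sites (3, 4, 9, 15, 16, 17, 19, 30, 31), so p = 9/31 ≈ 0.290323.
d = −(3/4) ln(1 − 4p/3) = −0.75 ln(1 − 0.387097) = −0.75 ln(0.612903)
  = −0.75 × (-0.489549) = 0.367162 substitutions/site.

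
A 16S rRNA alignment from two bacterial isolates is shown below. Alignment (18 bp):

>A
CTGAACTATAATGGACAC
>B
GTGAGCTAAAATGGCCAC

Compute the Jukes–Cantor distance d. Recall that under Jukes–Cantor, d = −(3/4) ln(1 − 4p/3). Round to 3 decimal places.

0.264

The sequences differ at 4 of 18 sites (1, 5, 9, 15), so p = 4/18 ≈ 0.222222.
d = −(3/4) ln(1 − 4p/3) = −0.75 ln(1 − 0.296296) = −0.75 ln(0.703704)
  = −0.75 × (-0.351397) = 0.263548 substitutions/site.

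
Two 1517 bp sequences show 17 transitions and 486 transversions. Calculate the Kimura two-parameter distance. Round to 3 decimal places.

P = 17/1517 ≈ 0.011206 and Q = 486/1517 ≈ 0.320369.
Under the Kimura two-parameter model, d = −½ ln(1 − 2P − Q) − ¼ ln(1 − 2Q).
1 − 2P − Q = 0.657219, giving −½ ln(0.657219) = 0.209869.
1 − 2Q = 0.359262, giving −¼ ln(0.359262) = 0.255926.
d = 0.209869 + 0.255926 = 0.465795.

0.466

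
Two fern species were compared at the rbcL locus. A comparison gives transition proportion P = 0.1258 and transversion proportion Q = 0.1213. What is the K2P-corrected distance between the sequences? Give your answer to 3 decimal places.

0.303

Under the Kimura two-parameter model, d = −½ ln(1 − 2P − Q) − ¼ ln(1 − 2Q).
1 − 2P − Q = 0.6271, giving −½ ln(0.6271) = 0.233325.
1 − 2Q = 0.7574, giving −¼ ln(0.7574) = 0.069466.
d = 0.233325 + 0.069466 = 0.302791.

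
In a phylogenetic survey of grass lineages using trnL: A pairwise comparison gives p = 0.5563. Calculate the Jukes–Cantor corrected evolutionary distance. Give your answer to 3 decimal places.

d = −(3/4) ln(1 − 4p/3) = −0.75 ln(1 − 0.741733) = −0.75 ln(0.258267)
  = −0.75 × (-1.353761) = 1.015321 substitutions/site.

1.015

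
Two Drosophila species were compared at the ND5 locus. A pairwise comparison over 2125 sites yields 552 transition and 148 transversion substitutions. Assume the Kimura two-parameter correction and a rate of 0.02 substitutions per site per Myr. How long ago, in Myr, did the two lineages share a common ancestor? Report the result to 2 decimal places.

12.06

P = 552/2125 ≈ 0.259765 and Q = 148/2125 ≈ 0.069647.
Under the Kimura two-parameter model, d = −½ ln(1 − 2P − Q) − ¼ ln(1 − 2Q).
1 − 2P − Q = 0.410823, giving −½ ln(0.410823) = 0.444796.
1 − 2Q = 0.860706, giving −¼ ln(0.860706) = 0.037501.
d = 0.444796 + 0.037501 = 0.482297.
Under a molecular clock d = 2μt, so t = d/(2μ) = 0.482297 / (2 × 0.02) = 12.06 Myr.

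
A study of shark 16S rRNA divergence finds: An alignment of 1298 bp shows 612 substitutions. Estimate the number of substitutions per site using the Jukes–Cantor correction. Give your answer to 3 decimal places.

0.743

p = 612/1298 ≈ 0.471495.
d = −(3/4) ln(1 − 4p/3) = −0.75 ln(1 − 0.62866) = −0.75 ln(0.37134)
  = −0.75 × (-0.990637) = 0.742978 substitutions/site.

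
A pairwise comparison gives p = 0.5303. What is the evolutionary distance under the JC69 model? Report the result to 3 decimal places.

0.921

d = −(3/4) ln(1 − 4p/3) = −0.75 ln(1 − 0.707067) = −0.75 ln(0.292933)
  = −0.75 × (-1.227811) = 0.920858 substitutions/site.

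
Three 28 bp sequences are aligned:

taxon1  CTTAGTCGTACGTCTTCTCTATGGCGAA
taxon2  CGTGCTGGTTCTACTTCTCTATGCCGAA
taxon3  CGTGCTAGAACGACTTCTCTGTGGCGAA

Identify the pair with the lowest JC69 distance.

taxon1–taxon2: 8/28 differ, p = 0.286, d = 0.360.
taxon1–taxon3: 7/28 differ, p = 0.250, d = 0.304.
taxon2–taxon3: 6/28 differ, p = 0.214, d = 0.252.
The smallest distance is between taxon2 and taxon3.

taxon2 and taxon3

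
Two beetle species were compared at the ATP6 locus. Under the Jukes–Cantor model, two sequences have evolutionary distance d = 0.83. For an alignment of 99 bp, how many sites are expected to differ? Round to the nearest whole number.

Invert JC69: p = (3/4)(1 − e^(−4d/3)) = 0.75 × (1 − e^(-1.106667)) = 0.75 × (1 − 0.330659) = 0.502006.
Expected differing sites = pL ≈ 0.502006 × 99 = 49.698594 ≈ 50.

50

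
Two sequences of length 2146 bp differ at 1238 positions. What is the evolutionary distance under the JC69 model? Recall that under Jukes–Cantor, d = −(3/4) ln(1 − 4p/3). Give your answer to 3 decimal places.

p = 1238/2146 ≈ 0.576887.
d = −(3/4) ln(1 − 4p/3) = −0.75 ln(1 − 0.769183) = −0.75 ln(0.230817)
  = −0.75 × (-1.466130) = 1.099598 substitutions/site.

1.100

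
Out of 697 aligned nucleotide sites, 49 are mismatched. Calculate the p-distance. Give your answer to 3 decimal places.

0.070

p = 49/697 = 0.070301… ≈ 0.070 (to 3 d.p.).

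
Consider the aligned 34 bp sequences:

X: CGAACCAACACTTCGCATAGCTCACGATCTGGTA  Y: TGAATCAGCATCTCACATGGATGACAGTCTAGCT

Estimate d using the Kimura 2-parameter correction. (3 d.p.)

0.713

Of 34 sites, 11 differences are transitions and 3 are transversions, so P = 11/34 ≈ 0.323529 and Q = 3/34 ≈ 0.088235.
Under the Kimura two-parameter model, d = −½ ln(1 − 2P − Q) − ¼ ln(1 − 2Q).
1 − 2P − Q = 0.264707, giving −½ ln(0.264707) = 0.664566.
1 − 2Q = 0.82353, giving −¼ ln(0.82353) = 0.048539.
d = 0.664566 + 0.048539 = 0.713105.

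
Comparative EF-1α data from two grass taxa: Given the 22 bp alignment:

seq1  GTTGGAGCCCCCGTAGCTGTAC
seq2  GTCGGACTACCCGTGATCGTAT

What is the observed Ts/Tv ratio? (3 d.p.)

Transitions are A↔G and C↔T; transversions are all other mismatches.
Transitions: 7. Transversions: 2.
R = 7/2 = 3.500.

3.500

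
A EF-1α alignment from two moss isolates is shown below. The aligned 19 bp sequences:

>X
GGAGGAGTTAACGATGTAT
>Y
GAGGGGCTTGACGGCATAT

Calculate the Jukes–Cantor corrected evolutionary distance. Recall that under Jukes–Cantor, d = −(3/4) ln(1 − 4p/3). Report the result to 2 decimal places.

0.62

The sequences differ at 8 of 19 sites (2, 3, 6, 7, 10, 14, 15, 16), so p = 8/19 ≈ 0.421053.
d = −(3/4) ln(1 − 4p/3) = −0.75 ln(1 − 0.561404) = −0.75 ln(0.438596)
  = −0.75 × (-0.824177) = 0.618133 substitutions/site.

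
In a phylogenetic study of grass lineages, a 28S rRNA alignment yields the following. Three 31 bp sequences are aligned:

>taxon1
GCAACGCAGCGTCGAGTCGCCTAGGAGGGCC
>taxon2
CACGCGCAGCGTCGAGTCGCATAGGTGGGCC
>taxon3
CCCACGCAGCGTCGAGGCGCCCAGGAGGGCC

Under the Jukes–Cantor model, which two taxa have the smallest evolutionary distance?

taxon1–taxon2: 6/31 differ, p = 0.194, d = 0.224.
taxon1–taxon3: 4/31 differ, p = 0.129, d = 0.142.
taxon2–taxon3: 6/31 differ, p = 0.194, d = 0.224.
The smallest distance is between taxon1 and taxon3.

taxon1 and taxon3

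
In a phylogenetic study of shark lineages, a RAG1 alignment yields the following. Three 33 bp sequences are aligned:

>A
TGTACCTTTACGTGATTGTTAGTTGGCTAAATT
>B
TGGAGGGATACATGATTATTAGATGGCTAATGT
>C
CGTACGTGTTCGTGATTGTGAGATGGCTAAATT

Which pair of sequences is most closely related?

A–B: 10/33 differ, p = 0.303, d = 0.388.
A–C: 6/33 differ, p = 0.182, d = 0.208.
B–C: 11/33 differ, p = 0.333, d = 0.441.
The smallest distance is between A and C.

A and C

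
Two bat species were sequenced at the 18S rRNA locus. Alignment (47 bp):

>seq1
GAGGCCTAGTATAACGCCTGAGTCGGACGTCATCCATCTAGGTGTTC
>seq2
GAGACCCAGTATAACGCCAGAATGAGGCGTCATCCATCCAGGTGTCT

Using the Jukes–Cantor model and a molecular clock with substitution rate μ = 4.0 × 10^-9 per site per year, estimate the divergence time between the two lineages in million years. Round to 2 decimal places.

The sequences differ at 10 of 47 sites (4, 7, 19, 22, 24, 25, 27, 39, 46, 47), so p = 10/47 ≈ 0.212766.
d = −(3/4) ln(1 − 4p/3) = −0.75 ln(1 − 0.283688) = −0.75 ln(0.716312)
  = −0.75 × (-0.333639) = 0.250229 substitutions/site.
Under a molecular clock d = 2μt, so t = d/(2μ) = 0.250229 / (2 × 4.0 × 10^-9) = 31.28 million years.

31.28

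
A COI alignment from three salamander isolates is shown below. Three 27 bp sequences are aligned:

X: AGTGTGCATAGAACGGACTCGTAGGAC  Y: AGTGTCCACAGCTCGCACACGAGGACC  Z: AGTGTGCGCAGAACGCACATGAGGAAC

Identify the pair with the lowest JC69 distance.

Y and Z

X–Y: 10/27 differ, p = 0.370, d = 0.511.
X–Z: 8/27 differ, p = 0.296, d = 0.377.
Y–Z: 6/27 differ, p = 0.222, d = 0.264.
The smallest distance is between Y and Z.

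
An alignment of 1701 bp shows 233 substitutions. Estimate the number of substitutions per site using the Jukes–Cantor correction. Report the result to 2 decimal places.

0.15

p = 233/1701 ≈ 0.136978.
d = −(3/4) ln(1 − 4p/3) = −0.75 ln(1 − 0.182637) = −0.75 ln(0.817363)
  = −0.75 × (-0.201672) = 0.151254 substitutions/site.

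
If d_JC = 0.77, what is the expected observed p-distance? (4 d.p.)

p = (3/4)(1 − e^(−4d/3)) = 0.75 × (1 − e^(-1.026667)) = 0.75 × (1 − 0.358199) = 0.481351.

0.4814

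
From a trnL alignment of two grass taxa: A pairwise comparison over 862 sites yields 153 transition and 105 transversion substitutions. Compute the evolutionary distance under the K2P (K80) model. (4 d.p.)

P = 153/862 ≈ 0.177494 and Q = 105/862 ≈ 0.12181.
Under the Kimura two-parameter model, d = −½ ln(1 − 2P − Q) − ¼ ln(1 − 2Q).
1 − 2P − Q = 0.523202, giving −½ ln(0.523202) = 0.323894.
1 − 2Q = 0.75638, giving −¼ ln(0.75638) = 0.069803.
d = 0.323894 + 0.069803 = 0.393697.

0.3937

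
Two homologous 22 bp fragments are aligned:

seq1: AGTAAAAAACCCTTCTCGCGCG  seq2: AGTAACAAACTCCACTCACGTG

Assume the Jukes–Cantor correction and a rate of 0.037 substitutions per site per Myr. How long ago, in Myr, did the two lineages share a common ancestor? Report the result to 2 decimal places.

4.58

The sequences differ at 6 of 22 sites (6, 11, 13, 14, 18, 21), so p = 6/22 ≈ 0.272727.
d = −(3/4) ln(1 − 4p/3) = −0.75 ln(1 − 0.363636) = −0.75 ln(0.636364)
  = −0.75 × (-0.451985) = 0.338989 substitutions/site.
Under a molecular clock d = 2μt, so t = d/(2μ) = 0.338989 / (2 × 0.037) = 4.58 Myr.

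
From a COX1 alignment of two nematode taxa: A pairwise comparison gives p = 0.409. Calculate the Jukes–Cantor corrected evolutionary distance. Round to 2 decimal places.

0.59

d = −(3/4) ln(1 − 4p/3) = −0.75 ln(1 − 0.545333) = −0.75 ln(0.454667)
  = −0.75 × (-0.788190) = 0.591143 substitutions/site.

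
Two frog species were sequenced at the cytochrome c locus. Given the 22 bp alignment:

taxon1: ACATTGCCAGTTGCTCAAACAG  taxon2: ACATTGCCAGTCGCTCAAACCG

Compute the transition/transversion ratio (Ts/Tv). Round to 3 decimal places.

Transitions are A↔G and C↔T; transversions are all other mismatches.
Transitions: 1. Transversions: 1.
R = 1/1 = 1.000.

1.000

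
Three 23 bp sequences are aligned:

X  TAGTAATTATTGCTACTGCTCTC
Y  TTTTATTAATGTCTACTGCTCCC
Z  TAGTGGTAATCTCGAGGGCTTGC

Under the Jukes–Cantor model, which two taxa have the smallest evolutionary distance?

X–Y: 7/23 differ, p = 0.304, d = 0.390.
X–Z: 10/23 differ, p = 0.435, d = 0.650.
Y–Z: 10/23 differ, p = 0.435, d = 0.650.
The smallest distance is between X and Y.

X and Y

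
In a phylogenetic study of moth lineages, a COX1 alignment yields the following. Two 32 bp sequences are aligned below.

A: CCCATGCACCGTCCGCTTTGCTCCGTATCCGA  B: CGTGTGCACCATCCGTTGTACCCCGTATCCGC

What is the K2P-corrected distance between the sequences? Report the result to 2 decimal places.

Of 32 sites, 6 differences are transitions and 3 are transversions, so P = 6/32 = 0.1875 and Q = 3/32 = 0.09375.
Under the Kimura two-parameter model, d = −½ ln(1 − 2P − Q) − ¼ ln(1 − 2Q).
1 − 2P − Q = 0.53125, giving −½ ln(0.53125) = 0.316261.
1 − 2Q = 0.8125, giving −¼ ln(0.8125) = 0.051910.
d = 0.316261 + 0.051910 = 0.368171.

0.37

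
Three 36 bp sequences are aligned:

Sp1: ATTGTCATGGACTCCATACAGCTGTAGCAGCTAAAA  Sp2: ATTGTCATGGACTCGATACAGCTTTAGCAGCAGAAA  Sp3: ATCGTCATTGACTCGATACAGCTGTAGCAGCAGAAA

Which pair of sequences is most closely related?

Sp2 and Sp3

Sp1–Sp2: 4/36 differ, p = 0.111, d = 0.120.
Sp1–Sp3: 5/36 differ, p = 0.139, d = 0.154.
Sp2–Sp3: 3/36 differ, p = 0.083, d = 0.088.
The smallest distance is between Sp2 and Sp3.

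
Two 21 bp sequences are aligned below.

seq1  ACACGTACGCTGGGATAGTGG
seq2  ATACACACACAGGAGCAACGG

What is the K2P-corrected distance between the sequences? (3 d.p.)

Of 21 sites, 9 differences are transitions and 1 are transversions, so P = 9/21 ≈ 0.428571 and Q = 1/21 ≈ 0.047619.
Under the Kimura two-parameter model, d = −½ ln(1 − 2P − Q) − ¼ ln(1 − 2Q).
1 − 2P − Q = 0.095239, giving −½ ln(0.095239) = 1.175683.
1 − 2Q = 0.904762, giving −¼ ln(0.904762) = 0.025021.
d = 1.175683 + 0.025021 = 1.200704.

1.201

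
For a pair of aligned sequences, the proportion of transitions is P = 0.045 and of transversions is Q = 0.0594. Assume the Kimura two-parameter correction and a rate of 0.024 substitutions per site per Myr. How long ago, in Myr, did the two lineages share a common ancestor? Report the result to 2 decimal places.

2.34

Under the Kimura two-parameter model, d = −½ ln(1 − 2P − Q) − ¼ ln(1 − 2Q).
1 − 2P − Q = 0.8506, giving −½ ln(0.8506) = 0.080907.
1 − 2Q = 0.8812, giving −¼ ln(0.8812) = 0.031618.
d = 0.080907 + 0.031618 = 0.112525.
Under a molecular clock d = 2μt, so t = d/(2μ) = 0.112525 / (2 × 0.024) = 2.34 Myr.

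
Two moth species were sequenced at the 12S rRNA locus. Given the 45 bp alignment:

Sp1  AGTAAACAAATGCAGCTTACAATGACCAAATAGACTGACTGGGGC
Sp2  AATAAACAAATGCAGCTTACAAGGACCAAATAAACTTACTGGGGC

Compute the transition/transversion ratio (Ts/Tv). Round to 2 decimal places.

1.00

Transitions are A↔G and C↔T; transversions are all other mismatches.
Transitions: 2. Transversions: 2.
R = 2/2 = 1.00.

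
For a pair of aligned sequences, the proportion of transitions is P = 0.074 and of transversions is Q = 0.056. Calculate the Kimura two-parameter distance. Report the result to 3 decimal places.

Under the Kimura two-parameter model, d = −½ ln(1 − 2P − Q) − ¼ ln(1 − 2Q).
1 − 2P − Q = 0.796, giving −½ ln(0.796) = 0.114078.
1 − 2Q = 0.888, giving −¼ ln(0.888) = 0.029696.
d = 0.114078 + 0.029696 = 0.143774.

0.144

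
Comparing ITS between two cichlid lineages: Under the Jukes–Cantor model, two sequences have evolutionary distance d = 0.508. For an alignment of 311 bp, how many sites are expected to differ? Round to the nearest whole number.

115

Invert JC69: p = (3/4)(1 − e^(−4d/3)) = 0.75 × (1 − e^(-0.677333)) = 0.75 × (1 − 0.507970) = 0.369023.
Expected differing sites = pL ≈ 0.369023 × 311 = 114.766153 ≈ 115.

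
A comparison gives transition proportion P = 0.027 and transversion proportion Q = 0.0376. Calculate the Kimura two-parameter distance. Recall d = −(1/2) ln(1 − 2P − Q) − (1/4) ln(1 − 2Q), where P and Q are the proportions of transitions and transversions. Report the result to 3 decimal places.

Under the Kimura two-parameter model, d = −½ ln(1 − 2P − Q) − ¼ ln(1 − 2Q).
1 − 2P − Q = 0.9084, giving −½ ln(0.9084) = 0.048035.
1 − 2Q = 0.9248, giving −¼ ln(0.9248) = 0.019544.
d = 0.048035 + 0.019544 = 0.067579.

0.068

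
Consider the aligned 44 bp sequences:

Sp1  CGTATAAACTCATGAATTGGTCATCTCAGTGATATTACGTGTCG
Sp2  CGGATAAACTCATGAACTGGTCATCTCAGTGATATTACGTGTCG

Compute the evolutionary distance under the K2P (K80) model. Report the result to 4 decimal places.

0.0469

Of 44 sites, 1 differences are transitions and 1 are transversions, so P = 1/44 ≈ 0.022727 and Q = 1/44 ≈ 0.022727.
Under the Kimura two-parameter model, d = −½ ln(1 − 2P − Q) − ¼ ln(1 − 2Q).
1 − 2P − Q = 0.931819, giving −½ ln(0.931819) = 0.035308.
1 − 2Q = 0.954546, giving −¼ ln(0.954546) = 0.011630.
d = 0.035308 + 0.011630 = 0.046938.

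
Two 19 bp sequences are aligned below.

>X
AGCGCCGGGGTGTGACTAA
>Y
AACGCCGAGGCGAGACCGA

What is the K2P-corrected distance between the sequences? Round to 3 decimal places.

Of 19 sites, 5 differences are transitions and 1 are transversions, so P = 5/19 ≈ 0.263158 and Q = 1/19 ≈ 0.052632.
Under the Kimura two-parameter model, d = −½ ln(1 − 2P − Q) − ¼ ln(1 − 2Q).
1 − 2P − Q = 0.421052, giving −½ ln(0.421052) = 0.432499.
1 − 2Q = 0.894736, giving −¼ ln(0.894736) = 0.027807.
d = 0.432499 + 0.027807 = 0.460306.

0.460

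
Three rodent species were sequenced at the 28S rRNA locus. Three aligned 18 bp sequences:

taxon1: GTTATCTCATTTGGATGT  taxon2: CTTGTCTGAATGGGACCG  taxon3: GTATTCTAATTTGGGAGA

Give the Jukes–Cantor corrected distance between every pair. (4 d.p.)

d(taxon1,taxon2) = 0.6735, d(taxon1,taxon3) = 0.4408, d(taxon2,taxon3) = 1.0124

taxon1–taxon2: 8/18 sites differ → p ≈ 0.444444, d = −0.75 ln(1 − 0.592592) = 0.673455 ≈ 0.6735.
taxon1–taxon3: 6/18 sites differ → p ≈ 0.333333, d = −0.75 ln(1 − 0.444444) = 0.440839 ≈ 0.4408.
taxon2–taxon3: 10/18 sites differ → p ≈ 0.555556, d = −0.75 ln(1 − 0.740741) = 1.012446 ≈ 1.0124.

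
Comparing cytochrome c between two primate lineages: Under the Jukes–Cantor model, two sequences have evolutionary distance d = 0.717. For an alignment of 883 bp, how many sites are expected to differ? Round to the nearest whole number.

Invert JC69: p = (3/4)(1 − e^(−4d/3)) = 0.75 × (1 − e^(-0.956)) = 0.75 × (1 − 0.384428) = 0.461679.
Expected differing sites = pL ≈ 0.461679 × 883 = 407.662557 ≈ 408.

408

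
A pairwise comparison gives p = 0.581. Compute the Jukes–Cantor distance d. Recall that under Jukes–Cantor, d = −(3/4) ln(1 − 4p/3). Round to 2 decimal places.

1.12

d = −(3/4) ln(1 − 4p/3) = −0.75 ln(1 − 0.774667) = −0.75 ln(0.225333)
  = −0.75 × (-1.490176) = 1.117632 substitutions/site.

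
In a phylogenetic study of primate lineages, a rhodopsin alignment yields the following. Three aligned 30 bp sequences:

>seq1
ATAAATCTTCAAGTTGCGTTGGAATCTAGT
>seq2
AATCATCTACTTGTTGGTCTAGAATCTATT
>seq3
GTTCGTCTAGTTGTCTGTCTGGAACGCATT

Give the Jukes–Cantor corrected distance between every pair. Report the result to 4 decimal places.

seq1–seq2: 11/30 sites differ → p ≈ 0.366667, d = −0.75 ln(1 − 0.488889) = 0.503376 ≈ 0.5034.
seq1–seq3: 17/30 sites differ → p ≈ 0.566667, d = −0.75 ln(1 − 0.755556) = 1.056577 ≈ 1.0566.
seq2–seq3: 10/30 sites differ → p ≈ 0.333333, d = −0.75 ln(1 − 0.444444) = 0.440839 ≈ 0.4408.

d(seq1,seq2) = 0.5034, d(seq1,seq3) = 1.0566, d(seq2,seq3) = 0.4408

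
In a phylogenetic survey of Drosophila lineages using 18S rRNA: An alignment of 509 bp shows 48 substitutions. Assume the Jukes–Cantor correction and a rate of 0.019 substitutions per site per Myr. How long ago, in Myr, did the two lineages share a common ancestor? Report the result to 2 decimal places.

p = 48/509 ≈ 0.094303.
d = −(3/4) ln(1 − 4p/3) = −0.75 ln(1 − 0.125737) = −0.75 ln(0.874263)
  = −0.75 × (-0.134374) = 0.100781 substitutions/site.
Under a molecular clock d = 2μt, so t = d/(2μ) = 0.100781 / (2 × 0.019) = 2.65 Myr.

2.65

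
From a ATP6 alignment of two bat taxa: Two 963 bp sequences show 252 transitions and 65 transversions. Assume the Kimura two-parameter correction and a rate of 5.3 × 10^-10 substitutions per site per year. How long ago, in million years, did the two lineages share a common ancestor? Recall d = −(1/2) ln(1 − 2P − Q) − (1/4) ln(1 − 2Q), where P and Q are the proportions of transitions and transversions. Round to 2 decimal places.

455.76

P = 252/963 ≈ 0.261682 and Q = 65/963 ≈ 0.067497.
Under the Kimura two-parameter model, d = −½ ln(1 − 2P − Q) − ¼ ln(1 − 2Q).
1 − 2P − Q = 0.409139, giving −½ ln(0.409139) = 0.446850.
1 − 2Q = 0.865006, giving −¼ ln(0.865006) = 0.036255.
d = 0.446850 + 0.036255 = 0.483105.
Under a molecular clock d = 2μt, so t = d/(2μ) = 0.483105 / (2 × 5.3 × 10^-10) = 455.76 million years.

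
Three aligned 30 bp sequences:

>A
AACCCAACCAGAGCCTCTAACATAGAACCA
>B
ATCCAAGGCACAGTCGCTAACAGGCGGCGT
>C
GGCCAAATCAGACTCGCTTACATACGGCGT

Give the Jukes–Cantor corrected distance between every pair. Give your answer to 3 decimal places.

d(A,B) = 0.730, d(A,C) = 0.647, d(B,C) = 0.383

A–B: 14/30 sites differ → p ≈ 0.466667, d = −0.75 ln(1 − 0.622223) = 0.730088 ≈ 0.730.
A–C: 13/30 sites differ → p ≈ 0.433333, d = −0.75 ln(1 − 0.577777) = 0.646666 ≈ 0.647.
B–C: 9/30 sites differ → p = 0.3, d = −0.75 ln(1 − 0.4) = 0.383119 ≈ 0.383.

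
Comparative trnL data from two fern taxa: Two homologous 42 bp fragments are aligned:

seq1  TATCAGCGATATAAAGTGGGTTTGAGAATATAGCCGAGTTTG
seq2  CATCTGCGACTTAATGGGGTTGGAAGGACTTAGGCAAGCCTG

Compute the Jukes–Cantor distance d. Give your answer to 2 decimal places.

0.58

The sequences differ at 17 of 42 sites, so p = 17/42 ≈ 0.404762.
d = −(3/4) ln(1 − 4p/3) = −0.75 ln(1 − 0.539683) = −0.75 ln(0.460317)
  = −0.75 × (-0.775840) = 0.581880 substitutions/site.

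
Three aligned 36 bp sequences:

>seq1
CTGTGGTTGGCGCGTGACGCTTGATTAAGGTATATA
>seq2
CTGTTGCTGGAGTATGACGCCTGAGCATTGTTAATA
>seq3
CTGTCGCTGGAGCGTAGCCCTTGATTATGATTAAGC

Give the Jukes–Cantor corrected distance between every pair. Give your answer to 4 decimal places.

seq1–seq2: 12/36 sites differ → p ≈ 0.333333, d = −0.75 ln(1 − 0.444444) = 0.440839 ≈ 0.4408.
seq1–seq3: 12/36 sites differ → p ≈ 0.333333, d = −0.75 ln(1 − 0.444444) = 0.440839 ≈ 0.4408.
seq2–seq3: 13/36 sites differ → p ≈ 0.361111, d = −0.75 ln(1 − 0.481481) = 0.492584 ≈ 0.4926.

d(seq1,seq2) = 0.4408, d(seq1,seq3) = 0.4408, d(seq2,seq3) = 0.4926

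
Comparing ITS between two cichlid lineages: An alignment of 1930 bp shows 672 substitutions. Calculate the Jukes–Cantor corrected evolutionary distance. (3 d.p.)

p = 672/1930 ≈ 0.348187.
d = −(3/4) ln(1 − 4p/3) = −0.75 ln(1 − 0.464249) = −0.75 ln(0.535751)
  = −0.75 × (-0.624086) = 0.468065 substitutions/site.

0.468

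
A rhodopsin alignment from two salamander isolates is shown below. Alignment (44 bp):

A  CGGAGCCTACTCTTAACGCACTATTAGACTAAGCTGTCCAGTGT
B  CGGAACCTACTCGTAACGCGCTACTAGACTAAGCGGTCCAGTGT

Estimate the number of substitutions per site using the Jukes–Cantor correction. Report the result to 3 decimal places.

0.123

The sequences differ at 5 of 44 sites (5, 13, 20, 24, 35), so p = 5/44 ≈ 0.113636.
d = −(3/4) ln(1 − 4p/3) = −0.75 ln(1 − 0.151515) = −0.75 ln(0.848485)
  = −0.75 × (-0.164303) = 0.123227 substitutions/site.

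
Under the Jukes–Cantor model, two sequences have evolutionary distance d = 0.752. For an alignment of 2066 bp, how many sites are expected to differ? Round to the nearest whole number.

Invert JC69: p = (3/4)(1 − e^(−4d/3)) = 0.75 × (1 − e^(-1.002667)) = 0.75 × (1 − 0.366900) = 0.474825.
Expected differing sites = pL ≈ 0.474825 × 2066 = 980.98845 ≈ 981.

981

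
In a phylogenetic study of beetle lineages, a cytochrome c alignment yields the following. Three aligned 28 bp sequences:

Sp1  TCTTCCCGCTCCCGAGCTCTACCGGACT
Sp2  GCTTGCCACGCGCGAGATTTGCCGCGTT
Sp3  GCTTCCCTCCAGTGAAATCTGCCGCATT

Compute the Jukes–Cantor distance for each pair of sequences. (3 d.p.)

d(Sp1,Sp2) = 0.556, d(Sp1,Sp3) = 0.556, d(Sp2,Sp3) = 0.360

Sp1–Sp2: 11/28 sites differ → p ≈ 0.392857, d = −0.75 ln(1 − 0.523809) = 0.556452 ≈ 0.556.
Sp1–Sp3: 11/28 sites differ → p ≈ 0.392857, d = −0.75 ln(1 − 0.523809) = 0.556452 ≈ 0.556.
Sp2–Sp3: 8/28 sites differ → p ≈ 0.285714, d = −0.75 ln(1 − 0.380952) = 0.359679 ≈ 0.360.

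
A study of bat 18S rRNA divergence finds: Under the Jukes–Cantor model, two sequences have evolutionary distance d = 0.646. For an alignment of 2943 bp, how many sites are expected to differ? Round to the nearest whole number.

Invert JC69: p = (3/4)(1 − e^(−4d/3)) = 0.75 × (1 − e^(-0.861333)) = 0.75 × (1 − 0.422598) = 0.433052.
Expected differing sites = pL ≈ 0.433052 × 2943 = 1274.472036 ≈ 1274.

1274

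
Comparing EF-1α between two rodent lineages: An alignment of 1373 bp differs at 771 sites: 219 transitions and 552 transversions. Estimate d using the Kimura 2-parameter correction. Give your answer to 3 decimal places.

P = 219/1373 ≈ 0.159505 and Q = 552/1373 ≈ 0.402039.
Under the Kimura two-parameter model, d = −½ ln(1 − 2P − Q) − ¼ ln(1 − 2Q).
1 − 2P − Q = 0.278951, giving −½ ln(0.278951) = 0.638360.
1 − 2Q = 0.195922, giving −¼ ln(0.195922) = 0.407510.
d = 0.638360 + 0.407510 = 1.045870.

1.046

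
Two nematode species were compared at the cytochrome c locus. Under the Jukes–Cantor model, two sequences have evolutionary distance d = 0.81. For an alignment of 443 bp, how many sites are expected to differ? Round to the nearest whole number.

219

Invert JC69: p = (3/4)(1 − e^(−4d/3)) = 0.75 × (1 − e^(-1.08)) = 0.75 × (1 − 0.339596) = 0.495303.
Expected differing sites = pL ≈ 0.495303 × 443 = 219.419229 ≈ 219.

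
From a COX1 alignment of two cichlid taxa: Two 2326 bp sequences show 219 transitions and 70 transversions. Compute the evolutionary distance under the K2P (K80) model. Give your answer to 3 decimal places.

P = 219/2326 ≈ 0.094153 and Q = 70/2326 ≈ 0.030095.
Under the Kimura two-parameter model, d = −½ ln(1 − 2P − Q) − ¼ ln(1 − 2Q).
1 − 2P − Q = 0.781599, giving −½ ln(0.781599) = 0.123207.
1 − 2Q = 0.93981, giving −¼ ln(0.93981) = 0.015519.
d = 0.123207 + 0.015519 = 0.138726.

0.139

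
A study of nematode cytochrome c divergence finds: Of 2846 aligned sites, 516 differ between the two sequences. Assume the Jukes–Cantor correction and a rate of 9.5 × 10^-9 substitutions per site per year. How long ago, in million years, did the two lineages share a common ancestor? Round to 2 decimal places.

p = 516/2846 ≈ 0.181307.
d = −(3/4) ln(1 − 4p/3) = −0.75 ln(1 − 0.241743) = −0.75 ln(0.758257)
  = −0.75 × (-0.276733) = 0.207550 substitutions/site.
Under a molecular clock d = 2μt, so t = d/(2μ) = 0.207550 / (2 × 9.5 × 10^-9) = 10.92 million years.

10.92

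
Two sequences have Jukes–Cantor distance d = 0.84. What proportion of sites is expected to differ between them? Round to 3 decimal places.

p = (3/4)(1 − e^(−4d/3)) = 0.75 × (1 − e^(-1.12)) = 0.75 × (1 − 0.326280) = 0.505290.

0.505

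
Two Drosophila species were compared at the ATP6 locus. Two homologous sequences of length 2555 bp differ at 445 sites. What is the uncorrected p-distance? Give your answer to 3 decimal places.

p = 445/2555 = 0.174168… ≈ 0.174 (to 3 d.p.).

0.174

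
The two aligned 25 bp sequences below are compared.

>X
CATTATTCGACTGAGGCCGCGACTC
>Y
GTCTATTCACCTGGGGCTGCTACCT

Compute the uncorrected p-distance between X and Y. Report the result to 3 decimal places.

The sequences differ at 10 of 25 positions (sites 1, 2, 3, 9, 10, 14, 18, 21, 24, 25).
p = 10/25 = 0.400.

0.400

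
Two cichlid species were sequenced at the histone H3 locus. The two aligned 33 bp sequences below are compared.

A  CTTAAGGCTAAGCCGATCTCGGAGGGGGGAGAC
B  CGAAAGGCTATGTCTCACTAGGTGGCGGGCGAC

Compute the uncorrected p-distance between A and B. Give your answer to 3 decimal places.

The sequences differ at 11 of 33 positions.
p = 11/33 = 0.333333… ≈ 0.333 (to 3 d.p.).

0.333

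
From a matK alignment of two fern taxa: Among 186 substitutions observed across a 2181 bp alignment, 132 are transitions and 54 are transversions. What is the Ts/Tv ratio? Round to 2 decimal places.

2.44

R = 132/54 = 2.444444… ≈ 2.44 (to 2 d.p.).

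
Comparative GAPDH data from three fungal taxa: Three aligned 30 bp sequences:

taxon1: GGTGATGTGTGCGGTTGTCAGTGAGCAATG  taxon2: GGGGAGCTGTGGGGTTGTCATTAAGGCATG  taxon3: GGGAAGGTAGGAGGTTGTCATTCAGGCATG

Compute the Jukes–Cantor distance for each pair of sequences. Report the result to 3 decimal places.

d(taxon1,taxon2) = 0.330, d(taxon1,taxon3) = 0.441, d(taxon2,taxon3) = 0.233

taxon1–taxon2: 8/30 sites differ → p ≈ 0.266667, d = −0.75 ln(1 − 0.355556) = 0.329526 ≈ 0.330.
taxon1–taxon3: 10/30 sites differ → p ≈ 0.333333, d = −0.75 ln(1 − 0.444444) = 0.440839 ≈ 0.441.
taxon2–taxon3: 6/30 sites differ → p = 0.2, d = −0.75 ln(1 − 0.266667) = 0.232617 ≈ 0.233.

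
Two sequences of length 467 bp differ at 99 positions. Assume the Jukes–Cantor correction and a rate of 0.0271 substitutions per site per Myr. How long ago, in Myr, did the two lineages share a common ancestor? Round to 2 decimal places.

4.60

p = 99/467 ≈ 0.211991.
d = −(3/4) ln(1 − 4p/3) = −0.75 ln(1 − 0.282655) = −0.75 ln(0.717345)
  = −0.75 × (-0.332198) = 0.249149 substitutions/site.
Under a molecular clock d = 2μt, so t = d/(2μ) = 0.249149 / (2 × 0.0271) = 4.60 Myr.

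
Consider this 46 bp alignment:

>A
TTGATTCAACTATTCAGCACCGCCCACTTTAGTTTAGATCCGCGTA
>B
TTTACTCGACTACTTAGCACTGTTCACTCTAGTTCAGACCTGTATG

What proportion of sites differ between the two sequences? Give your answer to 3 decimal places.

The sequences differ at 15 of 46 positions.
p = 15/46 = 0.326086… ≈ 0.326 (to 3 d.p.).

0.326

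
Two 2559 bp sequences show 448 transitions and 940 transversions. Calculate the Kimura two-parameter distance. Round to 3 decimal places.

0.964

P = 448/2559 ≈ 0.175068 and Q = 940/2559 ≈ 0.367331.
Under the Kimura two-parameter model, d = −½ ln(1 − 2P − Q) − ¼ ln(1 − 2Q).
1 − 2P − Q = 0.282533, giving −½ ln(0.282533) = 0.631980.
1 − 2Q = 0.265338, giving −¼ ln(0.265338) = 0.331688.
d = 0.631980 + 0.331688 = 0.963668.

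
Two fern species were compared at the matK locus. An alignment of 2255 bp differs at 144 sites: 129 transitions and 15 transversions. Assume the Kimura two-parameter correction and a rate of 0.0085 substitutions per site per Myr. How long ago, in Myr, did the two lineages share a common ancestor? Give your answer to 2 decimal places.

P = 129/2255 ≈ 0.057206 and Q = 15/2255 ≈ 0.006652.
Under the Kimura two-parameter model, d = −½ ln(1 − 2P − Q) − ¼ ln(1 − 2Q).
1 − 2P − Q = 0.878936, giving −½ ln(0.878936) = 0.064522.
1 − 2Q = 0.986696, giving −¼ ln(0.986696) = 0.003348.
d = 0.064522 + 0.003348 = 0.067870.
Under a molecular clock d = 2μt, so t = d/(2μ) = 0.067870 / (2 × 0.0085) = 3.99 Myr.

3.99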